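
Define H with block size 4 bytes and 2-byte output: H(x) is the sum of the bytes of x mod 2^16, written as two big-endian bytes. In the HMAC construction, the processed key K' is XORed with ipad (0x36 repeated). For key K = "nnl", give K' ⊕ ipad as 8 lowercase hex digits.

58585a36

Key "nnl" = 6e 6e 6c is 3 bytes ≤ B = 4; zero-pad to 4 bytes: K' = 6e 6e 6c 00.
XOR each byte with 0x36: 6e⊕36=58, 6e⊕36=58, 6c⊕36=5a, 00⊕36=36.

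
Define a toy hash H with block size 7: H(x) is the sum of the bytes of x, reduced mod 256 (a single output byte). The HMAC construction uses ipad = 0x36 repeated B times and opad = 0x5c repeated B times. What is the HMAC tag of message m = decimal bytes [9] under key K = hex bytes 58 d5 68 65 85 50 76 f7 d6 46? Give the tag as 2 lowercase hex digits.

Key hex bytes 58 d5 68 65 85 50 76 f7 d6 46 is 10 bytes > B = 7, so hash it first: H(key) = 58, then zero-pad to 7 bytes: K' = 58 00 00 00 00 00 00.
K' ⊕ ipad = 6e 36 36 36 36 36 36.  K' ⊕ opad = 04 5c 5c 5c 5c 5c 5c.
Inner input = (K'⊕ipad) ∥ m = 6e 36 36 36 36 36 36 ∥ 09.
Inner hash: sum = 110+54+54+54+54+54+54+9 = 443; mod 256 = 187 → bb.
Outer input = (K'⊕opad) ∥ inner = 04 5c 5c 5c 5c 5c 5c ∥ bb.
Outer hash (tag): sum = 4+92+92+92+92+92+92+187 = 743; mod 256 = 231 → e7.

e7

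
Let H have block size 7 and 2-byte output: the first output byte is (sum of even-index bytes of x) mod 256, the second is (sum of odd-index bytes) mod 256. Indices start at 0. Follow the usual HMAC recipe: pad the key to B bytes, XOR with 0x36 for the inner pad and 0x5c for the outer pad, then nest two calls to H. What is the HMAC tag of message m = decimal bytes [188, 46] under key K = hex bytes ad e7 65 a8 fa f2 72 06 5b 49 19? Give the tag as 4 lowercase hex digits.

Key hex bytes ad e7 65 a8 fa f2 72 06 5b 49 19 is 11 bytes > B = 7, so hash it first: H(key) = f2 d0, then zero-pad to 7 bytes: K' = f2 d0 00 00 00 00 00.
K' ⊕ ipad = c4 e6 36 36 36 36 36.  K' ⊕ opad = ae 8c 5c 5c 5c 5c 5c.
Inner input = (K'⊕ipad) ∥ m = c4 e6 36 36 36 36 36 ∥ bc 2e.
Inner hash: even-index sum = 404 mod 256 = 148; odd-index sum = 526 mod 256 = 14 → 94 0e.
Outer input = (K'⊕opad) ∥ inner = ae 8c 5c 5c 5c 5c 5c ∥ 94 0e.
Outer hash (tag): even-index sum = 464 mod 256 = 208; odd-index sum = 472 mod 256 = 216 → d0 d8.

d0d8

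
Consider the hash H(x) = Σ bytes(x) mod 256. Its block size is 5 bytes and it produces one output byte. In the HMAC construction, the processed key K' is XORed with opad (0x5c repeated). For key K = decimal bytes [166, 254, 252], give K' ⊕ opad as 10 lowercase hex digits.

Key decimal bytes [166, 254, 252] = a6 fe fc is 3 bytes ≤ B = 5; zero-pad to 5 bytes: K' = a6 fe fc 00 00.
XOR each byte with 0x5c: a6⊕5c=fa, fe⊕5c=a2, fc⊕5c=a0, 00⊕5c=5c, 00⊕5c=5c.

faa2a05c5c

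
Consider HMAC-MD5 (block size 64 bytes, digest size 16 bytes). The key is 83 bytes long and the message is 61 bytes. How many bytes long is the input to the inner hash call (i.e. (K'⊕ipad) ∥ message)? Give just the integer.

125

Key is 83 > 64 bytes, so it is hashed to 16 bytes then zero-padded to 64: |K'| = 64.
Inner input = (K'⊕ipad) ∥ m → 64 + 61 = 125 bytes.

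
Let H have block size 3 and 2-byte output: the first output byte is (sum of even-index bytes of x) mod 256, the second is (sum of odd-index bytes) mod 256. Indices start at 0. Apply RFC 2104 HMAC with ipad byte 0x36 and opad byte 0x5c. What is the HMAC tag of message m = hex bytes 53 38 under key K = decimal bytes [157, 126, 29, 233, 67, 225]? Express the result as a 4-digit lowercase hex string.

Key decimal bytes [157, 126, 29, 233, 67, 225] = 9d 7e 1d e9 43 e1 is 6 bytes > B = 3, so hash it first: H(key) = fd 48, then zero-pad to 3 bytes: K' = fd 48 00.
K' ⊕ ipad = cb 7e 36.  K' ⊕ opad = a1 14 5c.
Inner input = (K'⊕ipad) ∥ m = cb 7e 36 ∥ 53 38.
Inner hash: even-index sum = 313 mod 256 = 57; odd-index sum = 209 mod 256 = 209 → 39 d1.
Outer input = (K'⊕opad) ∥ inner = a1 14 5c ∥ 39 d1.
Outer hash (tag): even-index sum = 462 mod 256 = 206; odd-index sum = 77 mod 256 = 77 → ce 4d.

ce4d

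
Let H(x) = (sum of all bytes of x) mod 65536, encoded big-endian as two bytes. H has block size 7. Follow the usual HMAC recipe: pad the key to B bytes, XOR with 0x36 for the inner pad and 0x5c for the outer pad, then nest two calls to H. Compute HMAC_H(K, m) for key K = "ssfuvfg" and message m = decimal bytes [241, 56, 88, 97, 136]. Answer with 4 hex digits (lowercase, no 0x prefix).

01cc

Key "ssfuvfg" = 73 73 66 75 76 66 67 is exactly B = 7 bytes: K' = 73 73 66 75 76 66 67.
K' ⊕ ipad = 45 45 50 43 40 50 51.  K' ⊕ opad = 2f 2f 3a 29 2a 3a 3b.
Inner input = (K'⊕ipad) ∥ m = 45 45 50 43 40 50 51 ∥ f1 38 58 61 88.
Inner hash: sum = 69+69+80+67+64+80+81+241+56+88+97+136 = 1128 → 04 68.
Outer input = (K'⊕opad) ∥ inner = 2f 2f 3a 29 2a 3a 3b ∥ 04 68.
Outer hash (tag): sum = 47+47+58+41+42+58+59+4+104 = 460 → 01 cc.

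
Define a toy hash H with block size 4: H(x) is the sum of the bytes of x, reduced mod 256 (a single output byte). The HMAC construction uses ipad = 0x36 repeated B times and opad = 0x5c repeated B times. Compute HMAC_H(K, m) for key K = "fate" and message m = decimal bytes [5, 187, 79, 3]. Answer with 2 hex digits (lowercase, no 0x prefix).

Key "fate" = 66 61 74 65 is exactly B = 4 bytes: K' = 66 61 74 65.
K' ⊕ ipad = 50 57 42 53.  K' ⊕ opad = 3a 3d 28 39.
Inner input = (K'⊕ipad) ∥ m = 50 57 42 53 ∥ 05 bb 4f 03.
Inner hash: sum = 80+87+66+83+5+187+79+3 = 590; mod 256 = 78 → 4e.
Outer input = (K'⊕opad) ∥ inner = 3a 3d 28 39 ∥ 4e.
Outer hash (tag): sum = 58+61+40+57+78 = 294; mod 256 = 38 → 26.

26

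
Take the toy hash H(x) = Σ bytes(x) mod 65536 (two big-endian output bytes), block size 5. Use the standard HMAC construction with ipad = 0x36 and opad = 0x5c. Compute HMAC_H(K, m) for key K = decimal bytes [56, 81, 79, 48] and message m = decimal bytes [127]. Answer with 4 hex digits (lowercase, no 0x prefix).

01f6

Key decimal bytes [56, 81, 79, 48] = 38 51 4f 30 is 4 bytes ≤ B = 5; zero-pad to 5 bytes: K' = 38 51 4f 30 00.
K' ⊕ ipad = 0e 67 79 06 36.  K' ⊕ opad = 64 0d 13 6c 5c.
Inner input = (K'⊕ipad) ∥ m = 0e 67 79 06 36 ∥ 7f.
Inner hash: sum = 14+103+121+6+54+127 = 425 → 01 a9.
Outer input = (K'⊕opad) ∥ inner = 64 0d 13 6c 5c ∥ 01 a9.
Outer hash (tag): sum = 100+13+19+108+92+1+169 = 502 → 01 f6.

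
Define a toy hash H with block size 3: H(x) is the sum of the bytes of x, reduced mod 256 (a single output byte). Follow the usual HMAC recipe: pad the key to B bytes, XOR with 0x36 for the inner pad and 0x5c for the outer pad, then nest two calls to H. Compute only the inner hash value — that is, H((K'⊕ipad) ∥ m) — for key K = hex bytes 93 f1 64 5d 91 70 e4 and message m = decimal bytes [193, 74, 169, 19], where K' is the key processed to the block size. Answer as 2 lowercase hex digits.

Key hex bytes 93 f1 64 5d 91 70 e4 is 7 bytes > B = 3, so hash it first: H(key) = 2a, then zero-pad to 3 bytes: K' = 2a 00 00.
K' ⊕ ipad = 1c 36 36.
Inner input = 1c 36 36 ∥ c1 4a a9 13.
Inner hash: sum = 28+54+54+193+74+169+19 = 591; mod 256 = 79 → 4f.

4f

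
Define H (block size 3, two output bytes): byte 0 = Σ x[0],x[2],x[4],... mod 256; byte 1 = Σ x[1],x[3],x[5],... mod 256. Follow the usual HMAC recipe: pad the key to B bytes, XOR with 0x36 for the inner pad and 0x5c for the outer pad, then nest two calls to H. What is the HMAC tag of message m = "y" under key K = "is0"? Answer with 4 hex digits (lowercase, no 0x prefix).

Key "is0" = 69 73 30 is exactly B = 3 bytes: K' = 69 73 30.
K' ⊕ ipad = 5f 45 06.  K' ⊕ opad = 35 2f 6c.
Inner input = (K'⊕ipad) ∥ m = 5f 45 06 ∥ 79.
Inner hash: even-index sum = 101 mod 256 = 101; odd-index sum = 190 mod 256 = 190 → 65 be.
Outer input = (K'⊕opad) ∥ inner = 35 2f 6c ∥ 65 be.
Outer hash (tag): even-index sum = 351 mod 256 = 95; odd-index sum = 148 mod 256 = 148 → 5f 94.

5f94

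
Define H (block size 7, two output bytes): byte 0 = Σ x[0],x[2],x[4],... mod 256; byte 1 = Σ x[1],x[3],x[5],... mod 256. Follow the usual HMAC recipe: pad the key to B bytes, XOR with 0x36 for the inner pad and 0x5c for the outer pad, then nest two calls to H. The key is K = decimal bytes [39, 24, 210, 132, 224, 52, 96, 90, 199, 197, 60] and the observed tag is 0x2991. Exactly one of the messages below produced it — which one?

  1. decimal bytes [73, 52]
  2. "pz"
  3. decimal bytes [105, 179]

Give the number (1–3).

2

Key decimal bytes [39, 24, 210, 132, 224, 52, 96, 90, 199, 197, 60] = 27 18 d2 84 e0 34 60 5a c7 c5 3c is 11 bytes > B = 7, so hash it first: H(key) = 3c ef, then zero-pad to 7 bytes: K' = 3c ef 00 00 00 00 00.
K' ⊕ ipad = 0a d9 36 36 36 36 36; K' ⊕ opad = 60 b3 5c 5c 5c 5c 5c.
m1: inner = H(0a d9 36 36 36 36 36 49 34) = e0 8e; tag = H(60 b3 5c 5c 5c 5c 5c e0 8e) = 024b
m2: inner = H(0a d9 36 36 36 36 36 70 7a) = 26 b5; tag = H(60 b3 5c 5c 5c 5c 5c 26 b5) = 2991 ← matches
m3: inner = H(0a d9 36 36 36 36 36 69 b3) = 5f ae; tag = H(60 b3 5c 5c 5c 5c 5c 5f ae) = 22ca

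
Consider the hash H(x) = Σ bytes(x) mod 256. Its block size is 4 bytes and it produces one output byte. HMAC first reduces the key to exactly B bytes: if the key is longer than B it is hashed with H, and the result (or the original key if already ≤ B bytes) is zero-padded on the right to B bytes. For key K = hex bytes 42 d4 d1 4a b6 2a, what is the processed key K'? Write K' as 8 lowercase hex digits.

|K| = 6 > B = 4, so first hash the key.
H(K): sum = 66+212+209+74+182+42 = 785; mod 256 = 17 → 11.
Zero-pad H(K) = 11 to 4 bytes: K' = 11 00 00 00.

11000000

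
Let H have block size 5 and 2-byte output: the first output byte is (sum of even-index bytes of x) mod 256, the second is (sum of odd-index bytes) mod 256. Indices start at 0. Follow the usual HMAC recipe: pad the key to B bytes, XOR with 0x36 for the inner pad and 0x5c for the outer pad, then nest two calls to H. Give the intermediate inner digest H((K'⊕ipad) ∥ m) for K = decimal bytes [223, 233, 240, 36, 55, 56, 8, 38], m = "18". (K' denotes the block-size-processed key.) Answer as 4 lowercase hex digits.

dcc4

Key decimal bytes [223, 233, 240, 36, 55, 56, 8, 38] = df e9 f0 24 37 38 08 26 is 8 bytes > B = 5, so hash it first: H(key) = 0e 6b, then zero-pad to 5 bytes: K' = 0e 6b 00 00 00.
K' ⊕ ipad = 38 5d 36 36 36.
Inner input = 38 5d 36 36 36 ∥ 31 38.
Inner hash: even-index sum = 220 mod 256 = 220; odd-index sum = 196 mod 256 = 196 → dc c4.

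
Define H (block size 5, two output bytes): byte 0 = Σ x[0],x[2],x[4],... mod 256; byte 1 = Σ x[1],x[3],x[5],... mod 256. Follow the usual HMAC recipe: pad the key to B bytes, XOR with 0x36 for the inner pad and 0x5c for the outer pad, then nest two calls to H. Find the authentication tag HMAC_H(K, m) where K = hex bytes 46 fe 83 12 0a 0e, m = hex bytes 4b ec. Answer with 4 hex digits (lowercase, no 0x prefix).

Key hex bytes 46 fe 83 12 0a 0e is 6 bytes > B = 5, so hash it first: H(key) = d3 1e, then zero-pad to 5 bytes: K' = d3 1e 00 00 00.
K' ⊕ ipad = e5 28 36 36 36.  K' ⊕ opad = 8f 42 5c 5c 5c.
Inner input = (K'⊕ipad) ∥ m = e5 28 36 36 36 ∥ 4b ec.
Inner hash: even-index sum = 573 mod 256 = 61; odd-index sum = 169 mod 256 = 169 → 3d a9.
Outer input = (K'⊕opad) ∥ inner = 8f 42 5c 5c 5c ∥ 3d a9.
Outer hash (tag): even-index sum = 496 mod 256 = 240; odd-index sum = 219 mod 256 = 219 → f0 db.

f0db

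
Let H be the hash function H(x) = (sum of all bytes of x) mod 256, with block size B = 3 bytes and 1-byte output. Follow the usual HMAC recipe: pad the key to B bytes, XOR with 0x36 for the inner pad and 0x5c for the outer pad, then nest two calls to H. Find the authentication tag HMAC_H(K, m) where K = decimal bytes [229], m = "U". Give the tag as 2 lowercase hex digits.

Key decimal bytes [229] = e5 is 1 byte ≤ B = 3; zero-pad to 3 bytes: K' = e5 00 00.
K' ⊕ ipad = d3 36 36.  K' ⊕ opad = b9 5c 5c.
Inner input = (K'⊕ipad) ∥ m = d3 36 36 ∥ 55.
Inner hash: sum = 211+54+54+85 = 404; mod 256 = 148 → 94.
Outer input = (K'⊕opad) ∥ inner = b9 5c 5c ∥ 94.
Outer hash (tag): sum = 185+92+92+148 = 517; mod 256 = 5 → 05.

05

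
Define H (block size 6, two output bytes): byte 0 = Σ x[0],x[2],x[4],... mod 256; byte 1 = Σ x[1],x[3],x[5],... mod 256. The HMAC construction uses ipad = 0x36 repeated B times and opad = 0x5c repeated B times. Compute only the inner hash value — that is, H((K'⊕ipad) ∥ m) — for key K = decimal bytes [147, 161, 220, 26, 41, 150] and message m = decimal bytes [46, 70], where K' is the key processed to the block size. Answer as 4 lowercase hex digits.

Key decimal bytes [147, 161, 220, 26, 41, 150] = 93 a1 dc 1a 29 96 is exactly B = 6 bytes: K' = 93 a1 dc 1a 29 96.
K' ⊕ ipad = a5 97 ea 2c 1f a0.
Inner input = a5 97 ea 2c 1f a0 ∥ 2e 46.
Inner hash: even-index sum = 476 mod 256 = 220; odd-index sum = 425 mod 256 = 169 → dc a9.

dca9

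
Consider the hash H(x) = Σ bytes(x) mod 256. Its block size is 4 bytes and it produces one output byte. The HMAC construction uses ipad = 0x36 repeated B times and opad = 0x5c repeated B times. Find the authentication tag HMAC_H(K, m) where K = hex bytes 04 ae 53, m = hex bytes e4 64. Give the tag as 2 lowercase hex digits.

Key hex bytes 04 ae 53 is 3 bytes ≤ B = 4; zero-pad to 4 bytes: K' = 04 ae 53 00.
K' ⊕ ipad = 32 98 65 36.  K' ⊕ opad = 58 f2 0f 5c.
Inner input = (K'⊕ipad) ∥ m = 32 98 65 36 ∥ e4 64.
Inner hash: sum = 50+152+101+54+228+100 = 685; mod 256 = 173 → ad.
Outer input = (K'⊕opad) ∥ inner = 58 f2 0f 5c ∥ ad.
Outer hash (tag): sum = 88+242+15+92+173 = 610; mod 256 = 98 → 62.

62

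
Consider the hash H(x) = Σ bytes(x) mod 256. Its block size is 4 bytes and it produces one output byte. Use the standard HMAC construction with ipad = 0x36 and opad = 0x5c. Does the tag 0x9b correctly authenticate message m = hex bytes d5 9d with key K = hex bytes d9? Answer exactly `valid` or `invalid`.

invalid

Key hex bytes d9 is 1 byte ≤ B = 4; zero-pad to 4 bytes: K' = d9 00 00 00.
K' ⊕ ipad = ef 36 36 36; K' ⊕ opad = 85 5c 5c 5c.
Inner hash: sum = 239+54+54+54+213+157 = 771; mod 256 = 3 → 03.
Outer hash (recomputed tag): sum = 133+92+92+92+3 = 412; mod 256 = 156 → 9c.
Recomputed tag = 9c; claimed = 9b → mismatch.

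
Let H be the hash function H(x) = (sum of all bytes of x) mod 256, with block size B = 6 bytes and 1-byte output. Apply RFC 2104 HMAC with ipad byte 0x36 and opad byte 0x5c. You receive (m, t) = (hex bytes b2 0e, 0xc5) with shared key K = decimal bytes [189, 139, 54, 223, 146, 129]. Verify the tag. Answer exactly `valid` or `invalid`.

Key decimal bytes [189, 139, 54, 223, 146, 129] = bd 8b 36 df 92 81 is exactly B = 6 bytes: K' = bd 8b 36 df 92 81.
K' ⊕ ipad = 8b bd 00 e9 a4 b7; K' ⊕ opad = e1 d7 6a 83 ce dd.
Inner hash: sum = 139+189+0+233+164+183+178+14 = 1100; mod 256 = 76 → 4c.
Outer hash (recomputed tag): sum = 225+215+106+131+206+221+76 = 1180; mod 256 = 156 → 9c.
Recomputed tag = 9c; claimed = c5 → mismatch.

invalid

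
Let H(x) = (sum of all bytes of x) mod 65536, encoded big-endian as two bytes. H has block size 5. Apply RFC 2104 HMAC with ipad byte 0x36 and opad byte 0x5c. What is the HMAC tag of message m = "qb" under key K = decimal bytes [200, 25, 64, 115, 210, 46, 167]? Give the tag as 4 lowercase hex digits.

Key decimal bytes [200, 25, 64, 115, 210, 46, 167] = c8 19 40 73 d2 2e a7 is 7 bytes > B = 5, so hash it first: H(key) = 03 3b, then zero-pad to 5 bytes: K' = 03 3b 00 00 00.
K' ⊕ ipad = 35 0d 36 36 36.  K' ⊕ opad = 5f 67 5c 5c 5c.
Inner input = (K'⊕ipad) ∥ m = 35 0d 36 36 36 ∥ 71 62.
Inner hash: sum = 53+13+54+54+54+113+98 = 439 → 01 b7.
Outer input = (K'⊕opad) ∥ inner = 5f 67 5c 5c 5c ∥ 01 b7.
Outer hash (tag): sum = 95+103+92+92+92+1+183 = 658 → 02 92.

0292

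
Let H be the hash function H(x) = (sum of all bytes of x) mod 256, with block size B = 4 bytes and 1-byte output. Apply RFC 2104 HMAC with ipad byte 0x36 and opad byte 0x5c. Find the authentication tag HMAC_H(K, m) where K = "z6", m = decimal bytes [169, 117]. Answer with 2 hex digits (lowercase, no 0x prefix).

Key "z6" = 7a 36 is 2 bytes ≤ B = 4; zero-pad to 4 bytes: K' = 7a 36 00 00.
K' ⊕ ipad = 4c 00 36 36.  K' ⊕ opad = 26 6a 5c 5c.
Inner input = (K'⊕ipad) ∥ m = 4c 00 36 36 ∥ a9 75.
Inner hash: sum = 76+0+54+54+169+117 = 470; mod 256 = 214 → d6.
Outer input = (K'⊕opad) ∥ inner = 26 6a 5c 5c ∥ d6.
Outer hash (tag): sum = 38+106+92+92+214 = 542; mod 256 = 30 → 1e.

1e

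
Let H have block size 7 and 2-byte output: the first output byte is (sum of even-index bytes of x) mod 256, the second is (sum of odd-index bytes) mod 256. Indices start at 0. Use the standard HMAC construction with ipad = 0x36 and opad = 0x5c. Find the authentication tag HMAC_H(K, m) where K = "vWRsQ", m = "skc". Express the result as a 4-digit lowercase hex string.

Key "vWRsQ" = 76 57 52 73 51 is 5 bytes ≤ B = 7; zero-pad to 7 bytes: K' = 76 57 52 73 51 00 00.
K' ⊕ ipad = 40 61 64 45 67 36 36.  K' ⊕ opad = 2a 0b 0e 2f 0d 5c 5c.
Inner input = (K'⊕ipad) ∥ m = 40 61 64 45 67 36 36 ∥ 73 6b 63.
Inner hash: even-index sum = 428 mod 256 = 172; odd-index sum = 434 mod 256 = 178 → ac b2.
Outer input = (K'⊕opad) ∥ inner = 2a 0b 0e 2f 0d 5c 5c ∥ ac b2.
Outer hash (tag): even-index sum = 339 mod 256 = 83; odd-index sum = 322 mod 256 = 66 → 53 42.

5342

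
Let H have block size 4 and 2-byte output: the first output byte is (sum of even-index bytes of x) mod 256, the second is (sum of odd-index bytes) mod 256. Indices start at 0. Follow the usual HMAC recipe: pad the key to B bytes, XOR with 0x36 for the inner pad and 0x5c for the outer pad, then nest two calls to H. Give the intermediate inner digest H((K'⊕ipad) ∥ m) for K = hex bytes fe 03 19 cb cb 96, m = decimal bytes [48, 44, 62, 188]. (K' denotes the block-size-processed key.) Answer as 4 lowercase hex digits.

7870

Key hex bytes fe 03 19 cb cb 96 is 6 bytes > B = 4, so hash it first: H(key) = e2 64, then zero-pad to 4 bytes: K' = e2 64 00 00.
K' ⊕ ipad = d4 52 36 36.
Inner input = d4 52 36 36 ∥ 30 2c 3e bc.
Inner hash: even-index sum = 376 mod 256 = 120; odd-index sum = 368 mod 256 = 112 → 78 70.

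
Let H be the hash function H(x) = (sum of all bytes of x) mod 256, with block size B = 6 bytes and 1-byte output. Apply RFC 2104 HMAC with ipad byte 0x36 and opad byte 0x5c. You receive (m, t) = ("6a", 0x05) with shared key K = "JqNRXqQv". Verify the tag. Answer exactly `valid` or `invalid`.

Key "JqNRXqQv" = 4a 71 4e 52 58 71 51 76 is 8 bytes > B = 6, so hash it first: H(key) = eb, then zero-pad to 6 bytes: K' = eb 00 00 00 00 00.
K' ⊕ ipad = dd 36 36 36 36 36; K' ⊕ opad = b7 5c 5c 5c 5c 5c.
Inner hash: sum = 221+54+54+54+54+54+54+97 = 642; mod 256 = 130 → 82.
Outer hash (recomputed tag): sum = 183+92+92+92+92+92+130 = 773; mod 256 = 5 → 05.
Recomputed tag = 05; claimed = 05 → match.

valid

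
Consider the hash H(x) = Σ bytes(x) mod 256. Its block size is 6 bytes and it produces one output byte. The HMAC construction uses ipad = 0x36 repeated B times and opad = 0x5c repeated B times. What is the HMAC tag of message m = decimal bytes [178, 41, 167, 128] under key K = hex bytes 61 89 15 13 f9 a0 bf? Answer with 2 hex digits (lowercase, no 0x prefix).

6e

Key hex bytes 61 89 15 13 f9 a0 bf is 7 bytes > B = 6, so hash it first: H(key) = 6a, then zero-pad to 6 bytes: K' = 6a 00 00 00 00 00.
K' ⊕ ipad = 5c 36 36 36 36 36.  K' ⊕ opad = 36 5c 5c 5c 5c 5c.
Inner input = (K'⊕ipad) ∥ m = 5c 36 36 36 36 36 ∥ b2 29 a7 80.
Inner hash: sum = 92+54+54+54+54+54+178+41+167+128 = 876; mod 256 = 108 → 6c.
Outer input = (K'⊕opad) ∥ inner = 36 5c 5c 5c 5c 5c ∥ 6c.
Outer hash (tag): sum = 54+92+92+92+92+92+108 = 622; mod 256 = 110 → 6e.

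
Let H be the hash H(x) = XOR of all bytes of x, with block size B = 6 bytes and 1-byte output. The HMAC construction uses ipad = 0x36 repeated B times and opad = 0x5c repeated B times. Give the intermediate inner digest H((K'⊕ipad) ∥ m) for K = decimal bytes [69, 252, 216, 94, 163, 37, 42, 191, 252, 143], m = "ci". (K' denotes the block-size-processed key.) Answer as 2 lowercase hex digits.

Key decimal bytes [69, 252, 216, 94, 163, 37, 42, 191, 252, 143] = 45 fc d8 5e a3 25 2a bf fc 8f is 10 bytes > B = 6, so hash it first: H(key) = 5f, then zero-pad to 6 bytes: K' = 5f 00 00 00 00 00.
K' ⊕ ipad = 69 36 36 36 36 36.
Inner input = 69 36 36 36 36 36 ∥ 63 69.
Inner hash: XOR 69⊕36⊕36⊕36⊕36⊕36⊕63⊕69 = 55.

55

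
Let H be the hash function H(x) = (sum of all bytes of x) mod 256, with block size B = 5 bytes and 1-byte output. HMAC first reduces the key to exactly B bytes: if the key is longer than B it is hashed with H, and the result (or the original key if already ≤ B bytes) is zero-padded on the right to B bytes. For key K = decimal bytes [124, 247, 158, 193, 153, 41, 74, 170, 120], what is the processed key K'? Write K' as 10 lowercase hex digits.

|K| = 9 > B = 5, so first hash the key.
H(K): sum = 124+247+158+193+153+41+74+170+120 = 1280; mod 256 = 0 → 00.
Zero-pad H(K) = 00 to 5 bytes: K' = 00 00 00 00 00.

0000000000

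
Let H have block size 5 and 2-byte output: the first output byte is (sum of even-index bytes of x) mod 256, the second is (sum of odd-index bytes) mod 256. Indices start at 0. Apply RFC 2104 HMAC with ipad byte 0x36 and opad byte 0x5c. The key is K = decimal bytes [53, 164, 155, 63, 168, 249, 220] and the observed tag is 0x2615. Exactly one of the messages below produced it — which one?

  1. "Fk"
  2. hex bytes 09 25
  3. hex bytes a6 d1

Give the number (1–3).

1

Key decimal bytes [53, 164, 155, 63, 168, 249, 220] = 35 a4 9b 3f a8 f9 dc is 7 bytes > B = 5, so hash it first: H(key) = 54 dc, then zero-pad to 5 bytes: K' = 54 dc 00 00 00.
K' ⊕ ipad = 62 ea 36 36 36; K' ⊕ opad = 08 80 5c 5c 5c.
m1: inner = H(62 ea 36 36 36 46 6b) = 39 66; tag = H(08 80 5c 5c 5c 39 66) = 2615 ← matches
m2: inner = H(62 ea 36 36 36 09 25) = f3 29; tag = H(08 80 5c 5c 5c f3 29) = e9cf
m3: inner = H(62 ea 36 36 36 a6 d1) = 9f c6; tag = H(08 80 5c 5c 5c 9f c6) = 867b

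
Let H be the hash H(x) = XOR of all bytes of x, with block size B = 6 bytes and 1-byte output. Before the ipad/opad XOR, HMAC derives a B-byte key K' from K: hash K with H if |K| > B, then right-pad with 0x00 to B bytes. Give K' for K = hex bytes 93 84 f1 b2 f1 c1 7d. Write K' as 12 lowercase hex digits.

|K| = 7 > B = 6, so first hash the key.
H(K): XOR 93⊕84⊕f1⊕b2⊕f1⊕c1⊕7d = 19.
Zero-pad H(K) = 19 to 6 bytes: K' = 19 00 00 00 00 00.

190000000000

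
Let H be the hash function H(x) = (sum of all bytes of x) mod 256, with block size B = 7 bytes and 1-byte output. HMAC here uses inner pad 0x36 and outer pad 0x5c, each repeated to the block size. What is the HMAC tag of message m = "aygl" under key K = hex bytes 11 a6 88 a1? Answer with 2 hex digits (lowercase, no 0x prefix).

Key hex bytes 11 a6 88 a1 is 4 bytes ≤ B = 7; zero-pad to 7 bytes: K' = 11 a6 88 a1 00 00 00.
K' ⊕ ipad = 27 90 be 97 36 36 36.  K' ⊕ opad = 4d fa d4 fd 5c 5c 5c.
Inner input = (K'⊕ipad) ∥ m = 27 90 be 97 36 36 36 ∥ 61 79 67 6c.
Inner hash: sum = 39+144+190+151+54+54+54+97+121+103+108 = 1115; mod 256 = 91 → 5b.
Outer input = (K'⊕opad) ∥ inner = 4d fa d4 fd 5c 5c 5c ∥ 5b.
Outer hash (tag): sum = 77+250+212+253+92+92+92+91 = 1159; mod 256 = 135 → 87.

87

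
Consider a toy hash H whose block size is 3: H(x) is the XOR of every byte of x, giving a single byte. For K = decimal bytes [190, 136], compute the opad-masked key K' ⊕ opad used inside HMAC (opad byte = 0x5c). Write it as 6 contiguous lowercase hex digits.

Key decimal bytes [190, 136] = be 88 is 2 bytes ≤ B = 3; zero-pad to 3 bytes: K' = be 88 00.
XOR each byte with 0x5c: be⊕5c=e2, 88⊕5c=d4, 00⊕5c=5c.

e2d45c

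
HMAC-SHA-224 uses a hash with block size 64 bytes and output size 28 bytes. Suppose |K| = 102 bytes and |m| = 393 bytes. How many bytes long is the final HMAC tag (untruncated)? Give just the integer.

28

The tag is one SHA-224 digest: 28 bytes.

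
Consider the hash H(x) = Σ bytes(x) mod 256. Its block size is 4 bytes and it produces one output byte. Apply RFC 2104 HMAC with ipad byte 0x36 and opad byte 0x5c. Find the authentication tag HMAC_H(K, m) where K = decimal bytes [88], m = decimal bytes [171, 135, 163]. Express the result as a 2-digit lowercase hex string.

fd

Key decimal bytes [88] = 58 is 1 byte ≤ B = 4; zero-pad to 4 bytes: K' = 58 00 00 00.
K' ⊕ ipad = 6e 36 36 36.  K' ⊕ opad = 04 5c 5c 5c.
Inner input = (K'⊕ipad) ∥ m = 6e 36 36 36 ∥ ab 87 a3.
Inner hash: sum = 110+54+54+54+171+135+163 = 741; mod 256 = 229 → e5.
Outer input = (K'⊕opad) ∥ inner = 04 5c 5c 5c ∥ e5.
Outer hash (tag): sum = 4+92+92+92+229 = 509; mod 256 = 253 → fd.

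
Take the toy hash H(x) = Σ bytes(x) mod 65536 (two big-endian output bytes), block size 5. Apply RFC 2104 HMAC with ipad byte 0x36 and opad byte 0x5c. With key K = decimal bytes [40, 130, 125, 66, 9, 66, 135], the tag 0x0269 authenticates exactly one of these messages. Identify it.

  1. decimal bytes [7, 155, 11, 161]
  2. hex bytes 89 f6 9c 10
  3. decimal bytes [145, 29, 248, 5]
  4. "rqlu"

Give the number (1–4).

3

Key decimal bytes [40, 130, 125, 66, 9, 66, 135] = 28 82 7d 42 09 42 87 is 7 bytes > B = 5, so hash it first: H(key) = 02 3b, then zero-pad to 5 bytes: K' = 02 3b 00 00 00.
K' ⊕ ipad = 34 0d 36 36 36; K' ⊕ opad = 5e 67 5c 5c 5c.
m1: inner = H(34 0d 36 36 36 07 9b 0b a1) = 02 31; tag = H(5e 67 5c 5c 5c 02 31) = 020c
m2: inner = H(34 0d 36 36 36 89 f6 9c 10) = 03 0e; tag = H(5e 67 5c 5c 5c 03 0e) = 01ea
m3: inner = H(34 0d 36 36 36 91 1d f8 05) = 02 8e; tag = H(5e 67 5c 5c 5c 02 8e) = 0269 ← matches
m4: inner = H(34 0d 36 36 36 72 71 6c 75) = 02 a7; tag = H(5e 67 5c 5c 5c 02 a7) = 0282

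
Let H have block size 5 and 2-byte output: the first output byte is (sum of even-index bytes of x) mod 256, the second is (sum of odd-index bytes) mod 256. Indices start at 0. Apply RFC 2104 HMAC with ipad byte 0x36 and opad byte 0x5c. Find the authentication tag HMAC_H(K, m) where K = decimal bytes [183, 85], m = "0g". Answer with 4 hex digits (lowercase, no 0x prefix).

6cb9

Key decimal bytes [183, 85] = b7 55 is 2 bytes ≤ B = 5; zero-pad to 5 bytes: K' = b7 55 00 00 00.
K' ⊕ ipad = 81 63 36 36 36.  K' ⊕ opad = eb 09 5c 5c 5c.
Inner input = (K'⊕ipad) ∥ m = 81 63 36 36 36 ∥ 30 67.
Inner hash: even-index sum = 340 mod 256 = 84; odd-index sum = 201 mod 256 = 201 → 54 c9.
Outer input = (K'⊕opad) ∥ inner = eb 09 5c 5c 5c ∥ 54 c9.
Outer hash (tag): even-index sum = 620 mod 256 = 108; odd-index sum = 185 mod 256 = 185 → 6c b9.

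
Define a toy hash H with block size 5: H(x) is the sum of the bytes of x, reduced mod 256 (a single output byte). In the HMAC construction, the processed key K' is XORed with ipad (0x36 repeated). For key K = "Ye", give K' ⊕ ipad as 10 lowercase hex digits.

6f53363636

Key "Ye" = 59 65 is 2 bytes ≤ B = 5; zero-pad to 5 bytes: K' = 59 65 00 00 00.
XOR each byte with 0x36: 59⊕36=6f, 65⊕36=53, 00⊕36=36, 00⊕36=36, 00⊕36=36.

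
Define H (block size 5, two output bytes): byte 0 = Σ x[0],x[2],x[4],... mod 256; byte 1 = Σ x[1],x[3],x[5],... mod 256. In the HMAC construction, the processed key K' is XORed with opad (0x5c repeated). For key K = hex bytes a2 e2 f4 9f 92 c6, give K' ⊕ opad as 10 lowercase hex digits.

Key hex bytes a2 e2 f4 9f 92 c6 is 6 bytes > B = 5, so hash it first: H(key) = 28 47, then zero-pad to 5 bytes: K' = 28 47 00 00 00.
XOR each byte with 0x5c: 28⊕5c=74, 47⊕5c=1b, 00⊕5c=5c, 00⊕5c=5c, 00⊕5c=5c.

741b5c5c5c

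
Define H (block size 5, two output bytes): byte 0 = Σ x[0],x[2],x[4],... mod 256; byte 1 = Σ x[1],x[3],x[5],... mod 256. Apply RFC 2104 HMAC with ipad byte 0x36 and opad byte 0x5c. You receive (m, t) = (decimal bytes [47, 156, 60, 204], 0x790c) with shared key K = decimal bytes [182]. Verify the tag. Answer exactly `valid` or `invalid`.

Key decimal bytes [182] = b6 is 1 byte ≤ B = 5; zero-pad to 5 bytes: K' = b6 00 00 00 00.
K' ⊕ ipad = 80 36 36 36 36; K' ⊕ opad = ea 5c 5c 5c 5c.
Inner hash: even-index sum = 596 mod 256 = 84; odd-index sum = 215 mod 256 = 215 → 54 d7.
Outer hash (recomputed tag): even-index sum = 633 mod 256 = 121; odd-index sum = 268 mod 256 = 12 → 79 0c.
Recomputed tag = 790c; claimed = 790c → match.

valid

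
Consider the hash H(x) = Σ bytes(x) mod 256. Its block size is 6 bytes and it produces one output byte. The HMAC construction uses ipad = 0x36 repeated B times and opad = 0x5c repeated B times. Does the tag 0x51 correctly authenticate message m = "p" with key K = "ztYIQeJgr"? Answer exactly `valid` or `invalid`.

Key "ztYIQeJgr" = 7a 74 59 49 51 65 4a 67 72 is 9 bytes > B = 6, so hash it first: H(key) = 69, then zero-pad to 6 bytes: K' = 69 00 00 00 00 00.
K' ⊕ ipad = 5f 36 36 36 36 36; K' ⊕ opad = 35 5c 5c 5c 5c 5c.
Inner hash: sum = 95+54+54+54+54+54+112 = 477; mod 256 = 221 → dd.
Outer hash (recomputed tag): sum = 53+92+92+92+92+92+221 = 734; mod 256 = 222 → de.
Recomputed tag = de; claimed = 51 → mismatch.

invalid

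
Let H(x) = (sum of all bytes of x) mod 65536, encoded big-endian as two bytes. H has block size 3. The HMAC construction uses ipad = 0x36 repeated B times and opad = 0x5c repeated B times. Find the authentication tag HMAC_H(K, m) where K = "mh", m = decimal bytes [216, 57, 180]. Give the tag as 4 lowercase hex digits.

0177

Key "mh" = 6d 68 is 2 bytes ≤ B = 3; zero-pad to 3 bytes: K' = 6d 68 00.
K' ⊕ ipad = 5b 5e 36.  K' ⊕ opad = 31 34 5c.
Inner input = (K'⊕ipad) ∥ m = 5b 5e 36 ∥ d8 39 b4.
Inner hash: sum = 91+94+54+216+57+180 = 692 → 02 b4.
Outer input = (K'⊕opad) ∥ inner = 31 34 5c ∥ 02 b4.
Outer hash (tag): sum = 49+52+92+2+180 = 375 → 01 77.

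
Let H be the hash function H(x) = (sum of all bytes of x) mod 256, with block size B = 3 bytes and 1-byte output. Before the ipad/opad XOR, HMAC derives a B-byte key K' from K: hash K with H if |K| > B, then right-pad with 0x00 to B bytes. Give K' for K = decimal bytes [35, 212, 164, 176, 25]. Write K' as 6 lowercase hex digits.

|K| = 5 > B = 3, so first hash the key.
H(K): sum = 35+212+164+176+25 = 612; mod 256 = 100 → 64.
Zero-pad H(K) = 64 to 3 bytes: K' = 64 00 00.

640000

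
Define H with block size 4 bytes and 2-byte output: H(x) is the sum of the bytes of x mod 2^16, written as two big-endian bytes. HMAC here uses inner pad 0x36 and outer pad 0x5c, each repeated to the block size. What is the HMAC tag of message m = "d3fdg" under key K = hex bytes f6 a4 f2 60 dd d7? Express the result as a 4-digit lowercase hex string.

030a

Key hex bytes f6 a4 f2 60 dd d7 is 6 bytes > B = 4, so hash it first: H(key) = 04 a0, then zero-pad to 4 bytes: K' = 04 a0 00 00.
K' ⊕ ipad = 32 96 36 36.  K' ⊕ opad = 58 fc 5c 5c.
Inner input = (K'⊕ipad) ∥ m = 32 96 36 36 ∥ 64 33 66 64 67.
Inner hash: sum = 50+150+54+54+100+51+102+100+103 = 764 → 02 fc.
Outer input = (K'⊕opad) ∥ inner = 58 fc 5c 5c ∥ 02 fc.
Outer hash (tag): sum = 88+252+92+92+2+252 = 778 → 03 0a.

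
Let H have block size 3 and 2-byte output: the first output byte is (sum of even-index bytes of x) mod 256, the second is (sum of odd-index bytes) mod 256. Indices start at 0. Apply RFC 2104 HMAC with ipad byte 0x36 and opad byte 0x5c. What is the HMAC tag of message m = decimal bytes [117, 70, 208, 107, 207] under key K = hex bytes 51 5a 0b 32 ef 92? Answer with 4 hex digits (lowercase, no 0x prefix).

Key hex bytes 51 5a 0b 32 ef 92 is 6 bytes > B = 3, so hash it first: H(key) = 4b 1e, then zero-pad to 3 bytes: K' = 4b 1e 00.
K' ⊕ ipad = 7d 28 36.  K' ⊕ opad = 17 42 5c.
Inner input = (K'⊕ipad) ∥ m = 7d 28 36 ∥ 75 46 d0 6b cf.
Inner hash: even-index sum = 356 mod 256 = 100; odd-index sum = 572 mod 256 = 60 → 64 3c.
Outer input = (K'⊕opad) ∥ inner = 17 42 5c ∥ 64 3c.
Outer hash (tag): even-index sum = 175 mod 256 = 175; odd-index sum = 166 mod 256 = 166 → af a6.

afa6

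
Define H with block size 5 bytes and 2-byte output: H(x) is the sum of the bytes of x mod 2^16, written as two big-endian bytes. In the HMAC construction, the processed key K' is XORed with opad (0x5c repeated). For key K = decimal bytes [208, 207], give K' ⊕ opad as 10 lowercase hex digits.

8c935c5c5c

Key decimal bytes [208, 207] = d0 cf is 2 bytes ≤ B = 5; zero-pad to 5 bytes: K' = d0 cf 00 00 00.
XOR each byte with 0x5c: d0⊕5c=8c, cf⊕5c=93, 00⊕5c=5c, 00⊕5c=5c, 00⊕5c=5c.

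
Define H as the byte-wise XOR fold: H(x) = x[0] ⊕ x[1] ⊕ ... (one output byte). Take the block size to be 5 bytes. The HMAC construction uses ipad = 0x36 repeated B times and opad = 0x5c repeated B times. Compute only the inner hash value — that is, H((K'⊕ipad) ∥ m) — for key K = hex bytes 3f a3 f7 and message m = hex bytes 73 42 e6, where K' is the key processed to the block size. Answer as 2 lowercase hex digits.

Key hex bytes 3f a3 f7 is 3 bytes ≤ B = 5; zero-pad to 5 bytes: K' = 3f a3 f7 00 00.
K' ⊕ ipad = 09 95 c1 36 36.
Inner input = 09 95 c1 36 36 ∥ 73 42 e6.
Inner hash: XOR 09⊕95⊕c1⊕36⊕36⊕73⊕42⊕e6 = 8a.

8a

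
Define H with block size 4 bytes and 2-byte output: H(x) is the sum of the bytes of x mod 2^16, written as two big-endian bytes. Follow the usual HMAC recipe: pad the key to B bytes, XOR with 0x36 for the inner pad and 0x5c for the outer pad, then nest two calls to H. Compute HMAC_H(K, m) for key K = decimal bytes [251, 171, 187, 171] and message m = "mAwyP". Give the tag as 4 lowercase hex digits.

Key decimal bytes [251, 171, 187, 171] = fb ab bb ab is exactly B = 4 bytes: K' = fb ab bb ab.
K' ⊕ ipad = cd 9d 8d 9d.  K' ⊕ opad = a7 f7 e7 f7.
Inner input = (K'⊕ipad) ∥ m = cd 9d 8d 9d ∥ 6d 41 77 79 50.
Inner hash: sum = 205+157+141+157+109+65+119+121+80 = 1154 → 04 82.
Outer input = (K'⊕opad) ∥ inner = a7 f7 e7 f7 ∥ 04 82.
Outer hash (tag): sum = 167+247+231+247+4+130 = 1026 → 04 02.

0402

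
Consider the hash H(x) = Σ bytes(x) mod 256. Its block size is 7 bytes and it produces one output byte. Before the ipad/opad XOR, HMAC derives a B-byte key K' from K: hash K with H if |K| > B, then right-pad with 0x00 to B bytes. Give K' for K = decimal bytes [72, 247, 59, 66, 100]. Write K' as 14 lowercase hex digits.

Key decimal bytes [72, 247, 59, 66, 100] = 48 f7 3b 42 64 is 5 bytes ≤ B = 7; zero-pad to 7 bytes: K' = 48 f7 3b 42 64 00 00.

48f73b42640000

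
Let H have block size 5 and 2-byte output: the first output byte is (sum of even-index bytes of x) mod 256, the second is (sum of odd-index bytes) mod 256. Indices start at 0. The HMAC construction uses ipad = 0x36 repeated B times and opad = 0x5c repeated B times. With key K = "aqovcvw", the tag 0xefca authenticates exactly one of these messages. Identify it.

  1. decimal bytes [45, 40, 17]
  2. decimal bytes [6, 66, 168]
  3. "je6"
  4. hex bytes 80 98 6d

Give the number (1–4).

Key "aqovcvw" = 61 71 6f 76 63 76 77 is 7 bytes > B = 5, so hash it first: H(key) = aa 5d, then zero-pad to 5 bytes: K' = aa 5d 00 00 00.
K' ⊕ ipad = 9c 6b 36 36 36; K' ⊕ opad = f6 01 5c 5c 5c.
m1: inner = H(9c 6b 36 36 36 2d 28 11) = 30 df; tag = H(f6 01 5c 5c 5c 30 df) = 8d8d
m2: inner = H(9c 6b 36 36 36 06 42 a8) = 4a 4f; tag = H(f6 01 5c 5c 5c 4a 4f) = fda7
m3: inner = H(9c 6b 36 36 36 6a 65 36) = 6d 41; tag = H(f6 01 5c 5c 5c 6d 41) = efca ← matches
m4: inner = H(9c 6b 36 36 36 80 98 6d) = a0 8e; tag = H(f6 01 5c 5c 5c a0 8e) = 3cfd

3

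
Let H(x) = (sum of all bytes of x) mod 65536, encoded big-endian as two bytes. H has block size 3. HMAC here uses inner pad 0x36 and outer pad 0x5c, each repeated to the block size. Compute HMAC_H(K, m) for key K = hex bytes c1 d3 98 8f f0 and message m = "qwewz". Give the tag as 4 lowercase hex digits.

Key hex bytes c1 d3 98 8f f0 is 5 bytes > B = 3, so hash it first: H(key) = 03 ab, then zero-pad to 3 bytes: K' = 03 ab 00.
K' ⊕ ipad = 35 9d 36.  K' ⊕ opad = 5f f7 5c.
Inner input = (K'⊕ipad) ∥ m = 35 9d 36 ∥ 71 77 65 77 7a.
Inner hash: sum = 53+157+54+113+119+101+119+122 = 838 → 03 46.
Outer input = (K'⊕opad) ∥ inner = 5f f7 5c ∥ 03 46.
Outer hash (tag): sum = 95+247+92+3+70 = 507 → 01 fb.

01fb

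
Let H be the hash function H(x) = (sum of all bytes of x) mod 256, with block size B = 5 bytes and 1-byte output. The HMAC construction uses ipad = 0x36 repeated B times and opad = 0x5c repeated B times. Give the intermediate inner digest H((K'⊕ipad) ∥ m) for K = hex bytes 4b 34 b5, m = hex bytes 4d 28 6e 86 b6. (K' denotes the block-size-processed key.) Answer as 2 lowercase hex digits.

8d

Key hex bytes 4b 34 b5 is 3 bytes ≤ B = 5; zero-pad to 5 bytes: K' = 4b 34 b5 00 00.
K' ⊕ ipad = 7d 02 83 36 36.
Inner input = 7d 02 83 36 36 ∥ 4d 28 6e 86 b6.
Inner hash: sum = 125+2+131+54+54+77+40+110+134+182 = 909; mod 256 = 141 → 8d.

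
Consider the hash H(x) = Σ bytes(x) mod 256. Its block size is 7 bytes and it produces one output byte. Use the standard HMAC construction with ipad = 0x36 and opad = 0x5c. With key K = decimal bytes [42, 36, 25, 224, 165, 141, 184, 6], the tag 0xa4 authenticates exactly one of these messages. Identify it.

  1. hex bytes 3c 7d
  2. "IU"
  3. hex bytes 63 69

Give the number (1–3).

Key decimal bytes [42, 36, 25, 224, 165, 141, 184, 6] = 2a 24 19 e0 a5 8d b8 06 is 8 bytes > B = 7, so hash it first: H(key) = 37, then zero-pad to 7 bytes: K' = 37 00 00 00 00 00 00.
K' ⊕ ipad = 01 36 36 36 36 36 36; K' ⊕ opad = 6b 5c 5c 5c 5c 5c 5c.
m1: inner = H(01 36 36 36 36 36 36 3c 7d) = fe; tag = H(6b 5c 5c 5c 5c 5c 5c fe) = 91
m2: inner = H(01 36 36 36 36 36 36 49 55) = e3; tag = H(6b 5c 5c 5c 5c 5c 5c e3) = 76
m3: inner = H(01 36 36 36 36 36 36 63 69) = 11; tag = H(6b 5c 5c 5c 5c 5c 5c 11) = a4 ← matches

3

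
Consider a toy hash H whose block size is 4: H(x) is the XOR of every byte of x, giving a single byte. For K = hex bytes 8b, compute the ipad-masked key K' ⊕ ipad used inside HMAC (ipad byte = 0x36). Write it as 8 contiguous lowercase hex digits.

Key hex bytes 8b is 1 byte ≤ B = 4; zero-pad to 4 bytes: K' = 8b 00 00 00.
XOR each byte with 0x36: 8b⊕36=bd, 00⊕36=36, 00⊕36=36, 00⊕36=36.

bd363636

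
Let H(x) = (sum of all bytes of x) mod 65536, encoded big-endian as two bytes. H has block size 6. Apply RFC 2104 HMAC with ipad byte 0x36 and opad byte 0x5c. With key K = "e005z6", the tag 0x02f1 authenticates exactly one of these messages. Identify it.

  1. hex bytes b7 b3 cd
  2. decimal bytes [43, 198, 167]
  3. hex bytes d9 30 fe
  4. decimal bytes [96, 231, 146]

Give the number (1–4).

Key "e005z6" = 65 30 30 35 7a 36 is exactly B = 6 bytes: K' = 65 30 30 35 7a 36.
K' ⊕ ipad = 53 06 06 03 4c 00; K' ⊕ opad = 39 6c 6c 69 26 6a.
m1: inner = H(53 06 06 03 4c 00 b7 b3 cd) = 02 e5; tag = H(39 6c 6c 69 26 6a 02 e5) = 02f1 ← matches
m2: inner = H(53 06 06 03 4c 00 2b c6 a7) = 02 46; tag = H(39 6c 6c 69 26 6a 02 46) = 0252
m3: inner = H(53 06 06 03 4c 00 d9 30 fe) = 02 b5; tag = H(39 6c 6c 69 26 6a 02 b5) = 02c1
m4: inner = H(53 06 06 03 4c 00 60 e7 92) = 02 87; tag = H(39 6c 6c 69 26 6a 02 87) = 0293

1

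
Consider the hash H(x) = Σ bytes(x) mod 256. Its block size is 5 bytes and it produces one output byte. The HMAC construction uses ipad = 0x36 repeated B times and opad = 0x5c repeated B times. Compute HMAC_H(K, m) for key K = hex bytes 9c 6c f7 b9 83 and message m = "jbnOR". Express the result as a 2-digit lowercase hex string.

Key hex bytes 9c 6c f7 b9 83 is exactly B = 5 bytes: K' = 9c 6c f7 b9 83.
K' ⊕ ipad = aa 5a c1 8f b5.  K' ⊕ opad = c0 30 ab e5 df.
Inner input = (K'⊕ipad) ∥ m = aa 5a c1 8f b5 ∥ 6a 62 6e 4f 52.
Inner hash: sum = 170+90+193+143+181+106+98+110+79+82 = 1252; mod 256 = 228 → e4.
Outer input = (K'⊕opad) ∥ inner = c0 30 ab e5 df ∥ e4.
Outer hash (tag): sum = 192+48+171+229+223+228 = 1091; mod 256 = 67 → 43.

43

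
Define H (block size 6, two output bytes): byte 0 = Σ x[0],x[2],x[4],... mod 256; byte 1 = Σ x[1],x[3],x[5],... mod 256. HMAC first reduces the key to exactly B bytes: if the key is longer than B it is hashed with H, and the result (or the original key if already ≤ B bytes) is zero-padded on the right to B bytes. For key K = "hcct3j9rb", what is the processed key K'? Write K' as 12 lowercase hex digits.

99b300000000

|K| = 9 > B = 6, so first hash the key.
H(K): even-index sum = 409 mod 256 = 153; odd-index sum = 435 mod 256 = 179 → 99 b3.
Zero-pad H(K) = 99 b3 to 6 bytes: K' = 99 b3 00 00 00 00.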